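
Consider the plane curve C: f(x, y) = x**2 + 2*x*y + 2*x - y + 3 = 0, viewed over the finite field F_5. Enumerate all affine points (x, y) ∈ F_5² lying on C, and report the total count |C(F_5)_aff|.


Affine F_5-points: {(0, 3), (1, 4), (2, 3), (4, 4)}; count = 4.

For each of the 25 pairs (x, y) ∈ F_5², evaluate f(x, y) mod 5. Record the zeros.
  x = 0: [0↦3, 1↦2, 2↦1, 3↦0, 4↦4]  zeros at y ∈ {3}
  x = 1: [0↦1, 1↦2, 2↦3, 3↦4, 4↦0]  zeros at y ∈ {4}
  x = 2: [0↦1, 1↦4, 2↦2, 3↦0, 4↦3]  zeros at y ∈ {3}
  x = 3: [0↦3, 1↦3, 2↦3, 3↦3, 4↦3]  zeros at y ∈ ∅
  x = 4: [0↦2, 1↦4, 2↦1, 3↦3, 4↦0]  zeros at y ∈ {4}
Collecting zeros: affine points = {(0, 3), (1, 4), (2, 3), (4, 4)}.
Total count |C(F_5)_aff| = 4.


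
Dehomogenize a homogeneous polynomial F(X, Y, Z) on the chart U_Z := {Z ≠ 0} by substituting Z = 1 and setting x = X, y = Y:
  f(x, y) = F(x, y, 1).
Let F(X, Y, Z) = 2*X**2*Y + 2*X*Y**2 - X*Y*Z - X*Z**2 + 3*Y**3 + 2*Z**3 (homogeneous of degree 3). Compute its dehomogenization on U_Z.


f(x, y) = 2*x**2*y + 2*x*y**2 - x*y - x + 3*y**3 + 2

On U_Z we set Z = 1. Each monomial c·X^i·Y^j·Z^k in F becomes c·x^i·y^j·1^k = c·x^i·y^j.
Substituting Z = 1: F(X, Y, 1) = 2*x**2*y + 2*x*y**2 - x*y - x + 3*y**3 + 2.
Note: deg(f) ≤ deg(F) = 3; strict inequality happens when F is divisible by Z (lost terms).


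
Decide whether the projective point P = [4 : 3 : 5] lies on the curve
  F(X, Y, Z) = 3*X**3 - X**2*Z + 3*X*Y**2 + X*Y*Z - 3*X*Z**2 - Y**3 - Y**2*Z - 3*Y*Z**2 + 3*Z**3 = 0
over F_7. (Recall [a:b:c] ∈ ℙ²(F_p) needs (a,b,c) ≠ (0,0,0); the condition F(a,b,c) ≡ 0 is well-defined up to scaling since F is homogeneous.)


F(4,3,5) ≡ 2 (mod 7); P is NOT on the curve.

Evaluate F(4, 3, 5) term-by-term (mod 7).
  3*X**3 ↦ 3·64·1·1 = 192
  -X**2*Z ↦ -1·16·1·5 = -80
  3*X*Y**2 ↦ 3·4·9·1 = 108
  X*Y*Z ↦ 1·4·3·5 = 60
  -3*X*Z**2 ↦ -3·4·1·25 = -300
  -Y**3 ↦ -1·1·27·1 = -27
  -Y**2*Z ↦ -1·1·9·5 = -45
  -3*Y*Z**2 ↦ -3·1·3·25 = -225
  3*Z**3 ↦ 3·1·1·125 = 375
Sum: F(4, 3, 5) = (192) + (-80) + (108) + (60) + (-300) + (-27) + (-45) + (-225) + (375) = 58.
Reducing mod 7: 58 ≡ 2 (mod 7).
Since F(a, b, c) ≡ 2 ≠ 0 (mod 7), P does NOT lie on the curve.


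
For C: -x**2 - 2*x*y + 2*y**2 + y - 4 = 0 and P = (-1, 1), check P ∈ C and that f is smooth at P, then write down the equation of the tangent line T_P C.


Tangent line at P: 7*y - 7 = 0.

Step 1: f(-1, 1) = 0, so P lies on C.
Step 2: partial derivatives
  f_x(x, y) = -2*x - 2*y, f_y(x, y) = -2*x + 4*y + 1.
  f_x(P) = 0, f_y(P) = 7 (gradient nonzero, so P is smooth).
Step 3: tangent line at P: 0·(x − -1) + 7·(y − 1) = 0.
Expanding: 7*y - 7 = 0.


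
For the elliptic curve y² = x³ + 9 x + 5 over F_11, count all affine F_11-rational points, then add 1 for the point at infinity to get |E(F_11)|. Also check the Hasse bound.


Affine points = {(0, 4), (0, 7), (1, 2), (1, 9), (2, 3), (2, 8), (3, 2), (3, 9), (6, 0), (7, 2), (7, 9), (9, 1), (9, 10)}; affine count = 13; |E(F_11)| = 14.

Discriminant check: Δ ∝ 4a³ + 27b² = 4·9³ + 27·5² = 4·729 + 27·25 ≡ 5 (mod 11). Nonzero ⇒ E is nonsingular.
For each x ∈ F_11, compute rhs = x³ + 9·x + 5 mod 11, then count y ∈ F_11 with y² ≡ rhs.
  x = 0: rhs = 5, matching y values: 4, 7 (2 points).
  x = 1: rhs = 4, matching y values: 2, 9 (2 points).
  x = 2: rhs = 9, matching y values: 3, 8 (2 points).
  x = 3: rhs = 4, matching y values: 2, 9 (2 points).
  x = 4: rhs = 6, matching y values: none (0 points).
  x = 5: rhs = 10, matching y values: none (0 points).
  x = 6: rhs = 0, matching y values: 0 (1 points).
  x = 7: rhs = 4, matching y values: 2, 9 (2 points).
  x = 8: rhs = 6, matching y values: none (0 points).
  x = 9: rhs = 1, matching y values: 1, 10 (2 points).
  x = 10: rhs = 6, matching y values: none (0 points).
Total affine count: 13.
Full point count |E(F_11)| = 13 + 1 = 14.
Hasse bound: |14 − (11+1)| = |2| = 2 ≤ 2√11 ≈ 6.6332 ✓.


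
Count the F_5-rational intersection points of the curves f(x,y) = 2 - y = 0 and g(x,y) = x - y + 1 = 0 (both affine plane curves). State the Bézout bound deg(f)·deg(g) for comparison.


Common zeros: {(1, 2)}; count = 1; Bézout bound = 1.

deg(f) = 1, deg(g) = 1, so Bézout bound = 1.
Scan x ∈ F_5. For each x, list the y ∈ F_5 with f(x, y) ≡ 0 and those with g(x, y) ≡ 0 (mod 5); the common zeros in that column are the intersection.
  x = 0: f ≡ 0 at y ∈ {2}; g ≡ 0 at y ∈ {1}; common: ∅.
  x = 1: f ≡ 0 at y ∈ {2}; g ≡ 0 at y ∈ {2}; common: {2}.
  x = 2: f ≡ 0 at y ∈ {2}; g ≡ 0 at y ∈ {3}; common: ∅.
  x = 3: f ≡ 0 at y ∈ {2}; g ≡ 0 at y ∈ {4}; common: ∅.
  x = 4: f ≡ 0 at y ∈ {2}; g ≡ 0 at y ∈ {0}; common: ∅.
Collecting: common zeros = {(1, 2)}, so the count is 1.
Comparison with the Bézout bound: 1 ≤ 1 = deg(f)·deg(g), as expected for curves with no common component (the bound is attained).


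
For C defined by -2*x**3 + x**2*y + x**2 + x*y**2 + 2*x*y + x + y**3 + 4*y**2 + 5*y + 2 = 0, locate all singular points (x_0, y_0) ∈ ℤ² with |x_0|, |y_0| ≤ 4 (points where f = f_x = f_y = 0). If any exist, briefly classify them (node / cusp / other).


Singular points: {(0, -1)}; classification: cusp.

Compute partial derivatives:
  f_x = -6*x**2 + 2*x*y + 2*x + y**2 + 2*y + 1.
  f_y = x**2 + 2*x*y + 2*x + 3*y**2 + 8*y + 5.
Scan x_0 ∈ {−4, ..., 4}. For each x_0, f_y(x_0, y) is a polynomial in y; find its integer roots y ∈ {−4, ..., 4}, then test f_x and f at those candidates.
  x = -4: f_y(-4, y) = 3*y**2 + 13; no integer root y with |y| ≤ 4.
  x = -3: f_y(-3, y) = 3*y**2 + 2*y + 8; no integer root y with |y| ≤ 4.
  x = -2: f_y(-2, y) = 3*y**2 + 4*y + 5; no integer root y with |y| ≤ 4.
  x = -1: f_y(-1, y) = 3*y**2 + 6*y + 4; no integer root y with |y| ≤ 4.
  x = 0: f_y(0, y) = 3*y**2 + 8*y + 5; vanishes at y ∈ {-1}. (0, -1): f_x = 0, f = 0 — SINGULAR.
  x = 1: f_y(1, y) = 3*y**2 + 10*y + 8; vanishes at y ∈ {-2}. (1, -2): f_x = -7 ≠ 0.
  x = 2: f_y(2, y) = 3*y**2 + 12*y + 13; no integer root y with |y| ≤ 4.
  x = 3: f_y(3, y) = 3*y**2 + 14*y + 20; no integer root y with |y| ≤ 4.
  x = 4: f_y(4, y) = 3*y**2 + 16*y + 29; no integer root y with |y| ≤ 4.
Only singular point on the grid: (0, -1).
Classify: substitute x = 0 + u, y = -1 + v and expand: f = -2*u**3 + u**2*v + u*v**2 + v**3 + v**2.
No constant or linear terms (consistent with a singular point). Quadratic part: v**2. Cubic part: -2*u**3 + u**2*v + u*v**2 + v**3.
The quadratic part v**2 is a perfect square, so there is a single (double) tangent line v = 0, i.e. y = -1. Restricting the cubic part to that line (v = 0) leaves -2*u**3 ≠ 0, so f is not divisible by v and the branch is v² ≈ 2*u**3 to lowest order — this is a cusp.
Classification: cusp.


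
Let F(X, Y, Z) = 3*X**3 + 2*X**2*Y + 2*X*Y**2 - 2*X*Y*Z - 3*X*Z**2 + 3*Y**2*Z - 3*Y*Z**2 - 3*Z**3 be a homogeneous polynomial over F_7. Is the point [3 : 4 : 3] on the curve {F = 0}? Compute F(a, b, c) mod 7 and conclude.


F(3,4,3) ≡ 2 (mod 7); P is NOT on the curve.

Evaluate F(3, 4, 3) term-by-term (mod 7).
  3*X**3 ↦ 3·27·1·1 = 81
  2*X**2*Y ↦ 2·9·4·1 = 72
  2*X*Y**2 ↦ 2·3·16·1 = 96
  -2*X*Y*Z ↦ -2·3·4·3 = -72
  -3*X*Z**2 ↦ -3·3·1·9 = -81
  3*Y**2*Z ↦ 3·1·16·3 = 144
  -3*Y*Z**2 ↦ -3·1·4·9 = -108
  -3*Z**3 ↦ -3·1·1·27 = -81
Sum: F(3, 4, 3) = (81) + (72) + (96) + (-72) + (-81) + (144) + (-108) + (-81) = 51.
Reducing mod 7: 51 ≡ 2 (mod 7).
Since F(a, b, c) ≡ 2 ≠ 0 (mod 7), P does NOT lie on the curve.


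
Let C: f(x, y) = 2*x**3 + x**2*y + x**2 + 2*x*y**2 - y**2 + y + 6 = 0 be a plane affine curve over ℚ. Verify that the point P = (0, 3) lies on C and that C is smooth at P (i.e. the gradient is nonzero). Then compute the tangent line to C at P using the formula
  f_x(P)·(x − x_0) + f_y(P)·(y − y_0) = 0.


Tangent line at P: 18*x - 5*y + 15 = 0.

Step 1: f(0, 3) = 0, so P lies on C.
Step 2: partial derivatives
  f_x(x, y) = 6*x**2 + 2*x*y + 2*x + 2*y**2, f_y(x, y) = x**2 + 4*x*y - 2*y + 1.
  f_x(P) = 18, f_y(P) = -5 (gradient nonzero, so P is smooth).
Step 3: tangent line at P: 18·(x − 0) + -5·(y − 3) = 0.
Expanding: 18*x - 5*y + 15 = 0.


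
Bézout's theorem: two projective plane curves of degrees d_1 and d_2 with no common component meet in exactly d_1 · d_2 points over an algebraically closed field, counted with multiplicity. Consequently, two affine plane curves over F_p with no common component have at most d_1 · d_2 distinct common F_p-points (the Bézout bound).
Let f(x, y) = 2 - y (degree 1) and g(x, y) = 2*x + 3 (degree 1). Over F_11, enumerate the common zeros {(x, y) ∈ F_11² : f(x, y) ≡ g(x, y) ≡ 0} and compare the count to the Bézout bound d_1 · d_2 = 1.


Common zeros: {(4, 2)}; count = 1; Bézout bound = 1.

deg(f) = 1, deg(g) = 1, so Bézout bound = 1.
Scan x ∈ F_11. For each x, list the y ∈ F_11 with f(x, y) ≡ 0 and those with g(x, y) ≡ 0 (mod 11); the common zeros in that column are the intersection.
  x = 0: f ≡ 0 at y ∈ {2}; g ≡ 0 at y ∈ ∅; common: ∅.
  x = 1: f ≡ 0 at y ∈ {2}; g ≡ 0 at y ∈ ∅; common: ∅.
  x = 2: f ≡ 0 at y ∈ {2}; g ≡ 0 at y ∈ ∅; common: ∅.
  x = 3: f ≡ 0 at y ∈ {2}; g ≡ 0 at y ∈ ∅; common: ∅.
  x = 4: f ≡ 0 at y ∈ {2}; g ≡ 0 at y ∈ {0, 1, 2, 3, 4, 5, 6, 7, 8, 9, 10}; common: {2}.
  x = 5: f ≡ 0 at y ∈ {2}; g ≡ 0 at y ∈ ∅; common: ∅.
  x = 6: f ≡ 0 at y ∈ {2}; g ≡ 0 at y ∈ ∅; common: ∅.
  x = 7: f ≡ 0 at y ∈ {2}; g ≡ 0 at y ∈ ∅; common: ∅.
  x = 8: f ≡ 0 at y ∈ {2}; g ≡ 0 at y ∈ ∅; common: ∅.
  x = 9: f ≡ 0 at y ∈ {2}; g ≡ 0 at y ∈ ∅; common: ∅.
  x = 10: f ≡ 0 at y ∈ {2}; g ≡ 0 at y ∈ ∅; common: ∅.
Collecting: common zeros = {(4, 2)}, so the count is 1.
Comparison with the Bézout bound: 1 ≤ 1 = deg(f)·deg(g), as expected for curves with no common component (the bound is attained).


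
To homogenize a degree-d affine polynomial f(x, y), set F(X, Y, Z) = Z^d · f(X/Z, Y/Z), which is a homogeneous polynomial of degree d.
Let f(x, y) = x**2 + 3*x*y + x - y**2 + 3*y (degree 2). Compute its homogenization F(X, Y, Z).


F(X, Y, Z) = X**2 + 3*X*Y + X*Z - Y**2 + 3*Y*Z

deg(f) = 2.
Substitute x = X/Z, y = Y/Z into f, then multiply by Z^2.
  monomial 1·x^2·y^0 ↦ 1·X^2·Y^0·Z^0.
  monomial 3·x^1·y^1 ↦ 3·X^1·Y^1·Z^0.
  monomial 1·x^1·y^0 ↦ 1·X^1·Y^0·Z^1.
  monomial -1·x^0·y^2 ↦ -1·X^0·Y^2·Z^0.
  monomial 3·x^0·y^1 ↦ 3·X^0·Y^1·Z^1.
Collecting: F(X, Y, Z) = X**2 + 3*X*Y + X*Z - Y**2 + 3*Y*Z.


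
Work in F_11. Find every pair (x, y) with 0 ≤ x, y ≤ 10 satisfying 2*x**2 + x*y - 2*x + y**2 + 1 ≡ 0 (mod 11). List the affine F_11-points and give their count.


Affine F_11-points: {(3, 9), (3, 10), (4, 8), (4, 10), (5, 2), (5, 4), (6, 2), (6, 3), (10, 3), (10, 9)}; count = 10.

For each of the 121 pairs (x, y) ∈ F_11², evaluate f(x, y) mod 11. Record the zeros.
  x = 0: [0↦1, 1↦2, 2↦5, 3↦10, 4↦6, 5↦4, 6↦4, 7↦6, 8↦10, 9↦5, 10↦2]  zeros at y ∈ ∅
  x = 1: [0↦1, 1↦3, 2↦7, 3↦2, 4↦10, 5↦9, 6↦10, 7↦2, 8↦7, 9↦3, 10↦1]  zeros at y ∈ ∅
  x = 2: [0↦5, 1↦8, 2↦2, 3↦9, 4↦7, 5↦7, 6↦9, 7↦2, 8↦8, 9↦5, 10↦4]  zeros at y ∈ ∅
  x = 3: [0↦2, 1↦6, 2↦1, 3↦9, 4↦8, 5↦9, 6↦1, 7↦6, 8↦2, 9↦0, 10↦0]  zeros at y ∈ {9, 10}
  x = 4: [0↦3, 1↦8, 2↦4, 3↦2, 4↦2, 5↦4, 6↦8, 7↦3, 8↦0, 9↦10, 10↦0]  zeros at y ∈ {8, 10}
  x = 5: [0↦8, 1↦3, 2↦0, 3↦10, 4↦0, 5↦3, 6↦8, 7↦4, 8↦2, 9↦2, 10↦4]  zeros at y ∈ {2, 4}
  x = 6: [0↦6, 1↦2, 2↦0, 3↦0, 4↦2, 5↦6, 6↦1, 7↦9, 8↦8, 9↦9, 10↦1]  zeros at y ∈ {2, 3}
  x = 7: [0↦8, 1↦5, 2↦4, 3↦5, 4↦8, 5↦2, 6↦9, 7↦7, 8↦7, 9↦9, 10↦2]  zeros at y ∈ ∅
  x = 8: [0↦3, 1↦1, 2↦1, 3↦3, 4↦7, 5↦2, 6↦10, 7↦9, 8↦10, 9↦2, 10↦7]  zeros at y ∈ ∅
  x = 9: [0↦2, 1↦1, 2↦2, 3↦5, 4↦10, 5↦6, 6↦4, 7↦4, 8↦6, 9↦10, 10↦5]  zeros at y ∈ ∅
  x = 10: [0↦5, 1↦5, 2↦7, 3↦0, 4↦6, 5↦3, 6↦2, 7↦3, 8↦6, 9↦0, 10↦7]  zeros at y ∈ {3, 9}
Collecting zeros: affine points = {(3, 9), (3, 10), (4, 8), (4, 10), (5, 2), (5, 4), (6, 2), (6, 3), (10, 3), (10, 9)}.
Total count |C(F_11)_aff| = 10.


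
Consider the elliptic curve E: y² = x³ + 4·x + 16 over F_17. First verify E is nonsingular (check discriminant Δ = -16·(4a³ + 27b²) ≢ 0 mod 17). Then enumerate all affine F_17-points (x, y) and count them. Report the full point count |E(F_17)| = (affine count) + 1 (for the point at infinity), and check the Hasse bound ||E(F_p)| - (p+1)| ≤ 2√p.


Affine points = {(0, 4), (0, 13), (1, 2), (1, 15), (2, 7), (2, 10), (3, 2), (3, 15), (5, 5), (5, 12), (6, 1), (6, 16), (7, 8), (7, 9), (8, 4), (8, 13), (9, 4), (9, 13), (10, 6), (10, 11), (13, 2), (13, 15), (15, 0)}; affine count = 23; |E(F_17)| = 24.

Discriminant check: Δ ∝ 4a³ + 27b² = 4·4³ + 27·16² = 4·64 + 27·256 ≡ 11 (mod 17). Nonzero ⇒ E is nonsingular.
For each x ∈ F_17, compute rhs = x³ + 4·x + 16 mod 17, then count y ∈ F_17 with y² ≡ rhs.
  x = 0: rhs = 16, matching y values: 4, 13 (2 points).
  x = 1: rhs = 4, matching y values: 2, 15 (2 points).
  x = 2: rhs = 15, matching y values: 7, 10 (2 points).
  x = 3: rhs = 4, matching y values: 2, 15 (2 points).
  x = 4: rhs = 11, matching y values: none (0 points).
  x = 5: rhs = 8, matching y values: 5, 12 (2 points).
  x = 6: rhs = 1, matching y values: 1, 16 (2 points).
  x = 7: rhs = 13, matching y values: 8, 9 (2 points).
  x = 8: rhs = 16, matching y values: 4, 13 (2 points).
  x = 9: rhs = 16, matching y values: 4, 13 (2 points).
  x = 10: rhs = 2, matching y values: 6, 11 (2 points).
  x = 11: rhs = 14, matching y values: none (0 points).
  x = 12: rhs = 7, matching y values: none (0 points).
  x = 13: rhs = 4, matching y values: 2, 15 (2 points).
  x = 14: rhs = 11, matching y values: none (0 points).
  x = 15: rhs = 0, matching y values: 0 (1 points).
  x = 16: rhs = 11, matching y values: none (0 points).
Total affine count: 23.
Full point count |E(F_17)| = 23 + 1 = 24.
Hasse bound: |24 − (17+1)| = |6| = 6 ≤ 2√17 ≈ 8.2462 ✓.


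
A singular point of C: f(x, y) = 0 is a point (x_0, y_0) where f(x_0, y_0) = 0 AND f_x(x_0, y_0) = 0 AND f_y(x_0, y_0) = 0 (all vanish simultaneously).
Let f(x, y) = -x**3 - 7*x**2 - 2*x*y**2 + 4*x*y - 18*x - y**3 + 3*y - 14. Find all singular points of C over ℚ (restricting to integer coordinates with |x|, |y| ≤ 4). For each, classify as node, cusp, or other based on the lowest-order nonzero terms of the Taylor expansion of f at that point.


Singular points: {(-2, 1)}; classification: node.

Compute partial derivatives:
  f_x = -3*x**2 - 14*x - 2*y**2 + 4*y - 18.
  f_y = -4*x*y + 4*x - 3*y**2 + 3.
Scan x_0 ∈ {−4, ..., 4}. For each x_0, f_y(x_0, y) is a polynomial in y; find its integer roots y ∈ {−4, ..., 4}, then test f_x and f at those candidates.
  x = -4: f_y(-4, y) = -3*y**2 + 16*y - 13; vanishes at y ∈ {1}. (-4, 1): f_x = -8 ≠ 0.
  x = -3: f_y(-3, y) = -3*y**2 + 12*y - 9; vanishes at y ∈ {1, 3}. (-3, 1): f_x = -1 ≠ 0; (-3, 3): f_x = -9 ≠ 0.
  x = -2: f_y(-2, y) = -3*y**2 + 8*y - 5; vanishes at y ∈ {1}. (-2, 1): f_x = 0, f = 0 — SINGULAR.
  x = -1: f_y(-1, y) = -3*y**2 + 4*y - 1; vanishes at y ∈ {1}. (-1, 1): f_x = -5 ≠ 0.
  x = 0: f_y(0, y) = 3 - 3*y**2; vanishes at y ∈ {-1, 1}. (0, -1): f_x = -24 ≠ 0; (0, 1): f_x = -16 ≠ 0.
  x = 1: f_y(1, y) = -3*y**2 - 4*y + 7; vanishes at y ∈ {1}. (1, 1): f_x = -33 ≠ 0.
  x = 2: f_y(2, y) = -3*y**2 - 8*y + 11; vanishes at y ∈ {1}. (2, 1): f_x = -56 ≠ 0.
  x = 3: f_y(3, y) = -3*y**2 - 12*y + 15; vanishes at y ∈ {1}. (3, 1): f_x = -85 ≠ 0.
  x = 4: f_y(4, y) = -3*y**2 - 16*y + 19; vanishes at y ∈ {1}. (4, 1): f_x = -120 ≠ 0.
Only singular point on the grid: (-2, 1).
Classify: substitute x = -2 + u, y = 1 + v and expand: f = -u**3 - u**2 - 2*u*v**2 - v**3 + v**2.
No constant or linear terms (consistent with a singular point). Quadratic part: -u**2 + v**2. Cubic part: -u**3 - 2*u*v**2 - v**3.
The quadratic part v**2 - u**2 = (v − u)(v + u) splits into two distinct linear factors, so there are two distinct tangent lines y − 1 = ±(x − -2) — this is a node (ordinary double point).
Classification: node.


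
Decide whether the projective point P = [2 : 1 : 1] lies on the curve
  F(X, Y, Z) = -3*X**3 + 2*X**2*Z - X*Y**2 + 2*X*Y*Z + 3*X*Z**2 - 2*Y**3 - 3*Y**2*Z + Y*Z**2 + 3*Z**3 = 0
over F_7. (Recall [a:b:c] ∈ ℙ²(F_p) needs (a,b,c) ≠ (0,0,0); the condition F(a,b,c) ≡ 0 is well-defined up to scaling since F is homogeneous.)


F(2,1,1) ≡ 5 (mod 7); P is NOT on the curve.

Evaluate F(2, 1, 1) term-by-term (mod 7).
  -3*X**3 ↦ -3·8·1·1 = -24
  2*X**2*Z ↦ 2·4·1·1 = 8
  -X*Y**2 ↦ -1·2·1·1 = -2
  2*X*Y*Z ↦ 2·2·1·1 = 4
  3*X*Z**2 ↦ 3·2·1·1 = 6
  -2*Y**3 ↦ -2·1·1·1 = -2
  -3*Y**2*Z ↦ -3·1·1·1 = -3
  Y*Z**2 ↦ 1·1·1·1 = 1
  3*Z**3 ↦ 3·1·1·1 = 3
Sum: F(2, 1, 1) = (-24) + (8) + (-2) + (4) + (6) + (-2) + (-3) + (1) + (3) = -9.
Reducing mod 7: -9 ≡ 5 (mod 7).
Since F(a, b, c) ≡ 5 ≠ 0 (mod 7), P does NOT lie on the curve.


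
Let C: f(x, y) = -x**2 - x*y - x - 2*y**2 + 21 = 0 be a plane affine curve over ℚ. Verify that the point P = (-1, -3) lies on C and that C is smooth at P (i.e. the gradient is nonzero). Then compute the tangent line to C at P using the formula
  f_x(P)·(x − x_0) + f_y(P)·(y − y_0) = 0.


Tangent line at P: 4*x + 13*y + 43 = 0.

Step 1: f(-1, -3) = 0, so P lies on C.
Step 2: partial derivatives
  f_x(x, y) = -2*x - y - 1, f_y(x, y) = -x - 4*y.
  f_x(P) = 4, f_y(P) = 13 (gradient nonzero, so P is smooth).
Step 3: tangent line at P: 4·(x − -1) + 13·(y − -3) = 0.
Expanding: 4*x + 13*y + 43 = 0.


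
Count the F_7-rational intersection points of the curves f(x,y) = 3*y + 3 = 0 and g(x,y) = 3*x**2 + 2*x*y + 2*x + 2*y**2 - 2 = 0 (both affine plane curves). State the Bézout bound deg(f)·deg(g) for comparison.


Common zeros: {(0, 6)}; count = 1; Bézout bound = 2.

deg(f) = 1, deg(g) = 2, so Bézout bound = 2.
Scan x ∈ F_7. For each x, list the y ∈ F_7 with f(x, y) ≡ 0 and those with g(x, y) ≡ 0 (mod 7); the common zeros in that column are the intersection.
  x = 0: f ≡ 0 at y ∈ {6}; g ≡ 0 at y ∈ {1, 6}; common: {6}.
  x = 1: f ≡ 0 at y ∈ {6}; g ≡ 0 at y ∈ {1, 5}; common: ∅.
  x = 2: f ≡ 0 at y ∈ {6}; g ≡ 0 at y ∈ {0, 5}; common: ∅.
  x = 3: f ≡ 0 at y ∈ {6}; g ≡ 0 at y ∈ ∅; common: ∅.
  x = 4: f ≡ 0 at y ∈ {6}; g ≡ 0 at y ∈ ∅; common: ∅.
  x = 5: f ≡ 0 at y ∈ {6}; g ≡ 0 at y ∈ ∅; common: ∅.
  x = 6: f ≡ 0 at y ∈ {6}; g ≡ 0 at y ∈ ∅; common: ∅.
Collecting: common zeros = {(0, 6)}, so the count is 1.
Comparison with the Bézout bound: 1 ≤ 2 = deg(f)·deg(g), as expected for curves with no common component (the affine F_7-count falls short of the bound because intersections may lie at infinity, over extension fields, or carry multiplicity).


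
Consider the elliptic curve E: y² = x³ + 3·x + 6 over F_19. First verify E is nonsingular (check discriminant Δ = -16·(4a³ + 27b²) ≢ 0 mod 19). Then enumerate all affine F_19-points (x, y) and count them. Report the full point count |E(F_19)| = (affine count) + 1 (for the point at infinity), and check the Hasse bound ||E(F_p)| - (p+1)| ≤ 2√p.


Affine points = {(0, 5), (0, 14), (2, 1), (2, 18), (3, 2), (3, 17), (4, 5), (4, 14), (7, 3), (7, 16), (13, 0), (15, 5), (15, 14), (17, 7), (17, 12)}; affine count = 15; |E(F_19)| = 16.

Discriminant check: Δ ∝ 4a³ + 27b² = 4·3³ + 27·6² = 4·27 + 27·36 ≡ 16 (mod 19). Nonzero ⇒ E is nonsingular.
For each x ∈ F_19, compute rhs = x³ + 3·x + 6 mod 19, then count y ∈ F_19 with y² ≡ rhs.
  x = 0: rhs = 6, matching y values: 5, 14 (2 points).
  x = 1: rhs = 10, matching y values: none (0 points).
  x = 2: rhs = 1, matching y values: 1, 18 (2 points).
  x = 3: rhs = 4, matching y values: 2, 17 (2 points).
  x = 4: rhs = 6, matching y values: 5, 14 (2 points).
  x = 5: rhs = 13, matching y values: none (0 points).
  x = 6: rhs = 12, matching y values: none (0 points).
  x = 7: rhs = 9, matching y values: 3, 16 (2 points).
  x = 8: rhs = 10, matching y values: none (0 points).
  x = 9: rhs = 2, matching y values: none (0 points).
  x = 10: rhs = 10, matching y values: none (0 points).
  x = 11: rhs = 2, matching y values: none (0 points).
  x = 12: rhs = 3, matching y values: none (0 points).
  x = 13: rhs = 0, matching y values: 0 (1 points).
  x = 14: rhs = 18, matching y values: none (0 points).
  x = 15: rhs = 6, matching y values: 5, 14 (2 points).
  x = 16: rhs = 8, matching y values: none (0 points).
  x = 17: rhs = 11, matching y values: 7, 12 (2 points).
  x = 18: rhs = 2, matching y values: none (0 points).
Total affine count: 15.
Full point count |E(F_19)| = 15 + 1 = 16.
Hasse bound: |16 − (19+1)| = |-4| = 4 ≤ 2√19 ≈ 8.7178 ✓.


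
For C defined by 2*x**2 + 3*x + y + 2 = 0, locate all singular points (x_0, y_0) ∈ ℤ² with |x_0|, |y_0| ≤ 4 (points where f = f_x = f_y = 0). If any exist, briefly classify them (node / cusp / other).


No singular points in the scanned grid; C is smooth there.

Compute partial derivatives:
  f_x = 4*x + 3.
  f_y = 1.
f_y = 1 is a nonzero constant, so f_y never vanishes: no point (x, y) can satisfy f = f_x = f_y = 0. In particular no (x, y) ∈ {−4, ..., 4}² is singular; the curve is smooth.


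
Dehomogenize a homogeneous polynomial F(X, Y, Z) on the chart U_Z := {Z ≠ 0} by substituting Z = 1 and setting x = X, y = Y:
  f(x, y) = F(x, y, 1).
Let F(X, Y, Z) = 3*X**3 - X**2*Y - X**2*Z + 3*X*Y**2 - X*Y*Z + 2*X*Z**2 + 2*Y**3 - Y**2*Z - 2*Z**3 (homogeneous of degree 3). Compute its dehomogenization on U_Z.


f(x, y) = 3*x**3 - x**2*y - x**2 + 3*x*y**2 - x*y + 2*x + 2*y**3 - y**2 - 2

On U_Z we set Z = 1. Each monomial c·X^i·Y^j·Z^k in F becomes c·x^i·y^j·1^k = c·x^i·y^j.
Substituting Z = 1: F(X, Y, 1) = 3*x**3 - x**2*y - x**2 + 3*x*y**2 - x*y + 2*x + 2*y**3 - y**2 - 2.
Note: deg(f) ≤ deg(F) = 3; strict inequality happens when F is divisible by Z (lost terms).


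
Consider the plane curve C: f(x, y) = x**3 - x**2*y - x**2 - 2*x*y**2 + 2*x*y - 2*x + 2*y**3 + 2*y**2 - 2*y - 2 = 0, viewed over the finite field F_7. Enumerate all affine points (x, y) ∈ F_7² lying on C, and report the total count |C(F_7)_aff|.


Affine F_7-points: {(0, 1), (0, 6), (2, 3), (3, 2)}; count = 4.

For each of the 49 pairs (x, y) ∈ F_7², evaluate f(x, y) mod 7. Record the zeros.
  x = 0: [0↦5, 1↦0, 2↦4, 3↦1, 4↦3, 5↦1, 6↦0]  zeros at y ∈ {1, 6}
  x = 1: [0↦3, 1↦4, 2↦3, 3↦5, 4↦1, 5↦3, 6↦2]  zeros at y ∈ ∅
  x = 2: [0↦5, 1↦3, 2↦2, 3↦0, 4↦2, 5↦6, 6↦3]  zeros at y ∈ {3}
  x = 3: [0↦3, 1↦3, 2↦0, 3↦6, 4↦5, 5↦2, 6↦2]  zeros at y ∈ {2}
  x = 4: [0↦3, 1↦3, 2↦3, 3↦1, 4↦2, 5↦4, 6↦5]  zeros at y ∈ ∅
  x = 5: [0↦4, 1↦2, 2↦3, 3↦5, 4↦6, 5↦4, 6↦4]  zeros at y ∈ ∅
  x = 6: [0↦5, 1↦6, 2↦6, 3↦3, 4↦2, 5↦1, 6↦5]  zeros at y ∈ ∅
Collecting zeros: affine points = {(0, 1), (0, 6), (2, 3), (3, 2)}.
Total count |C(F_7)_aff| = 4.


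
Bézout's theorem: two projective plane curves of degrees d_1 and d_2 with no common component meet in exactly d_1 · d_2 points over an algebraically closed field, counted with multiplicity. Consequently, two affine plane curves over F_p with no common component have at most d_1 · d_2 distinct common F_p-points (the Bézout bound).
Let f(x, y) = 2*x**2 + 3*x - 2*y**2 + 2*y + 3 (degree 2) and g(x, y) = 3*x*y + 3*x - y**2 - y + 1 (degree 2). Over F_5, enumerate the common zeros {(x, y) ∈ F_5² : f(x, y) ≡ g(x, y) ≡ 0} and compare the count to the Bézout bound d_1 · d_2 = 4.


Common zeros: {(3, 0)}; count = 1; Bézout bound = 4.

deg(f) = 2, deg(g) = 2, so Bézout bound = 4.
Scan x ∈ F_5. For each x, list the y ∈ F_5 with f(x, y) ≡ 0 and those with g(x, y) ≡ 0 (mod 5); the common zeros in that column are the intersection.
  x = 0: f ≡ 0 at y ∈ ∅; g ≡ 0 at y ∈ {2}; common: ∅.
  x = 1: f ≡ 0 at y ∈ ∅; g ≡ 0 at y ∈ {1}; common: ∅.
  x = 2: f ≡ 0 at y ∈ {3}; g ≡ 0 at y ∈ ∅; common: ∅.
  x = 3: f ≡ 0 at y ∈ {0, 1}; g ≡ 0 at y ∈ {0, 3}; common: {0}.
  x = 4: f ≡ 0 at y ∈ {3}; g ≡ 0 at y ∈ ∅; common: ∅.
Collecting: common zeros = {(3, 0)}, so the count is 1.
Comparison with the Bézout bound: 1 ≤ 4 = deg(f)·deg(g), as expected for curves with no common component (the affine F_5-count falls short of the bound because intersections may lie at infinity, over extension fields, or carry multiplicity).


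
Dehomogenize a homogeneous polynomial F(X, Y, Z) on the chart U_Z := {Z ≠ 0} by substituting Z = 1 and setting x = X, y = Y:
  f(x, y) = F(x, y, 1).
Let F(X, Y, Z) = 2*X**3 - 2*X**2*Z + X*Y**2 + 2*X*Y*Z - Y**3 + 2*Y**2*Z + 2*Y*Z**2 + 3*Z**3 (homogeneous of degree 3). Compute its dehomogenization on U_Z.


f(x, y) = 2*x**3 - 2*x**2 + x*y**2 + 2*x*y - y**3 + 2*y**2 + 2*y + 3

On U_Z we set Z = 1. Each monomial c·X^i·Y^j·Z^k in F becomes c·x^i·y^j·1^k = c·x^i·y^j.
Substituting Z = 1: F(X, Y, 1) = 2*x**3 - 2*x**2 + x*y**2 + 2*x*y - y**3 + 2*y**2 + 2*y + 3.
Note: deg(f) ≤ deg(F) = 3; strict inequality happens when F is divisible by Z (lost terms).


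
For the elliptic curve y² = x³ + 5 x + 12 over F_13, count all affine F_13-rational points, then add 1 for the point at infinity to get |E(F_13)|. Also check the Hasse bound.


Affine points = {(0, 5), (0, 8), (2, 2), (2, 11), (7, 0), (10, 3), (10, 10)}; affine count = 7; |E(F_13)| = 8.

Discriminant check: Δ ∝ 4a³ + 27b² = 4·5³ + 27·12² = 4·125 + 27·144 ≡ 7 (mod 13). Nonzero ⇒ E is nonsingular.
For each x ∈ F_13, compute rhs = x³ + 5·x + 12 mod 13, then count y ∈ F_13 with y² ≡ rhs.
  x = 0: rhs = 12, matching y values: 5, 8 (2 points).
  x = 1: rhs = 5, matching y values: none (0 points).
  x = 2: rhs = 4, matching y values: 2, 11 (2 points).
  x = 3: rhs = 2, matching y values: none (0 points).
  x = 4: rhs = 5, matching y values: none (0 points).
  x = 5: rhs = 6, matching y values: none (0 points).
  x = 6: rhs = 11, matching y values: none (0 points).
  x = 7: rhs = 0, matching y values: 0 (1 points).
  x = 8: rhs = 5, matching y values: none (0 points).
  x = 9: rhs = 6, matching y values: none (0 points).
  x = 10: rhs = 9, matching y values: 3, 10 (2 points).
  x = 11: rhs = 7, matching y values: none (0 points).
  x = 12: rhs = 6, matching y values: none (0 points).
Total affine count: 7.
Full point count |E(F_13)| = 7 + 1 = 8.
Hasse bound: |8 − (13+1)| = |-6| = 6 ≤ 2√13 ≈ 7.2111 ✓.


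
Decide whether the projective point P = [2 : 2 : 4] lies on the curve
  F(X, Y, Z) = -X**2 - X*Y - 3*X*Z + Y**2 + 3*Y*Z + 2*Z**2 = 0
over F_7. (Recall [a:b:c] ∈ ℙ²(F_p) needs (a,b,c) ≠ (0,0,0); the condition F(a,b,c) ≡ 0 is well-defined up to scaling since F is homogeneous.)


F(2,2,4) ≡ 0 (mod 7); P is on the curve.

Evaluate F(2, 2, 4) term-by-term (mod 7).
  -X**2 ↦ -1·4·1·1 = -4
  -X*Y ↦ -1·2·2·1 = -4
  -3*X*Z ↦ -3·2·1·4 = -24
  Y**2 ↦ 1·1·4·1 = 4
  3*Y*Z ↦ 3·1·2·4 = 24
  2*Z**2 ↦ 2·1·1·16 = 32
Sum: F(2, 2, 4) = (-4) + (-4) + (-24) + (4) + (24) + (32) = 28.
Reducing mod 7: 28 ≡ 0 (mod 7).
Since F(a, b, c) ≡ 0 (mod 7), P lies on the curve.


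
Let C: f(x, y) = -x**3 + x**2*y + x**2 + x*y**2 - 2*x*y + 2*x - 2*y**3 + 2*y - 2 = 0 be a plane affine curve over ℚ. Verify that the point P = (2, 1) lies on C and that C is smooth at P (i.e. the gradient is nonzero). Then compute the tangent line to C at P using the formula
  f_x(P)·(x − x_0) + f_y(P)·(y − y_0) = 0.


Tangent line at P: 6 - 3*x = 0.

Step 1: f(2, 1) = 0, so P lies on C.
Step 2: partial derivatives
  f_x(x, y) = -3*x**2 + 2*x*y + 2*x + y**2 - 2*y + 2, f_y(x, y) = x**2 + 2*x*y - 2*x - 6*y**2 + 2.
  f_x(P) = -3, f_y(P) = 0 (gradient nonzero, so P is smooth).
Step 3: tangent line at P: -3·(x − 2) + 0·(y − 1) = 0.
Expanding: 6 - 3*x = 0.


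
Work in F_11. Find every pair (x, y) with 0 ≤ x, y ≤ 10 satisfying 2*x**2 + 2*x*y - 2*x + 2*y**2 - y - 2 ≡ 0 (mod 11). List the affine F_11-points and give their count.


Affine F_11-points: {(2, 7), (2, 8), (3, 7), (4, 0), (4, 2), (6, 2), (6, 9), (8, 0), (8, 9), (9, 4), (10, 3), (10, 4)}; count = 12.

For each of the 121 pairs (x, y) ∈ F_11², evaluate f(x, y) mod 11. Record the zeros.
  x = 0: [0↦9, 1↦10, 2↦4, 3↦2, 4↦4, 5↦10, 6↦9, 7↦1, 8↦8, 9↦8, 10↦1]  zeros at y ∈ ∅
  x = 1: [0↦9, 1↦1, 2↦8, 3↦8, 4↦1, 5↦9, 6↦10, 7↦4, 8↦2, 9↦4, 10↦10]  zeros at y ∈ ∅
  x = 2: [0↦2, 1↦7, 2↦5, 3↦7, 4↦2, 5↦1, 6↦4, 7↦0, 8↦0, 9↦4, 10↦1]  zeros at y ∈ {7, 8}
  x = 3: [0↦10, 1↦6, 2↦6, 3↦10, 4↦7, 5↦8, 6↦2, 7↦0, 8↦2, 9↦8, 10↦7]  zeros at y ∈ {7}
  x = 4: [0↦0, 1↦9, 2↦0, 3↦6, 4↦5, 5↦8, 6↦4, 7↦4, 8↦8, 9↦5, 10↦6]  zeros at y ∈ {0, 2}
  x = 5: [0↦5, 1↦5, 2↦9, 3↦6, 4↦7, 5↦1, 6↦10, 7↦1, 8↦7, 9↦6, 10↦9]  zeros at y ∈ ∅
  x = 6: [0↦3, 1↦5, 2↦0, 3↦10, 4↦2, 5↦9, 6↦9, 7↦2, 8↦10, 9↦0, 10↦5]  zeros at y ∈ {2, 9}
  x = 7: [0↦5, 1↦9, 2↦6, 3↦7, 4↦1, 5↦10, 6↦1, 7↦7, 8↦6, 9↦9, 10↦5]  zeros at y ∈ ∅
  x = 8: [0↦0, 1↦6, 2↦5, 3↦8, 4↦4, 5↦4, 6↦8, 7↦5, 8↦6, 9↦0, 10↦9]  zeros at y ∈ {0, 9}
  x = 9: [0↦10, 1↦7, 2↦8, 3↦2, 4↦0, 5↦2, 6↦8, 7↦7, 8↦10, 9↦6, 10↦6]  zeros at y ∈ {4}
  x = 10: [0↦2, 1↦1, 2↦4, 3↦0, 4↦0, 5↦4, 6↦1, 7↦2, 8↦7, 9↦5, 10↦7]  zeros at y ∈ {3, 4}
Collecting zeros: affine points = {(2, 7), (2, 8), (3, 7), (4, 0), (4, 2), (6, 2), (6, 9), (8, 0), (8, 9), (9, 4), (10, 3), (10, 4)}.
Total count |C(F_11)_aff| = 12.


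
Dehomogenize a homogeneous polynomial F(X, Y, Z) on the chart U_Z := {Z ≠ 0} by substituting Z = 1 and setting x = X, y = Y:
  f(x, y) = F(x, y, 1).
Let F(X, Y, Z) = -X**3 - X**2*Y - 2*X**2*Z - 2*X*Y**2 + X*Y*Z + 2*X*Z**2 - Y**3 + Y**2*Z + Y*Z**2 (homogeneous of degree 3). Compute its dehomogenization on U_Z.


f(x, y) = -x**3 - x**2*y - 2*x**2 - 2*x*y**2 + x*y + 2*x - y**3 + y**2 + y

On U_Z we set Z = 1. Each monomial c·X^i·Y^j·Z^k in F becomes c·x^i·y^j·1^k = c·x^i·y^j.
Substituting Z = 1: F(X, Y, 1) = -x**3 - x**2*y - 2*x**2 - 2*x*y**2 + x*y + 2*x - y**3 + y**2 + y.
Note: deg(f) ≤ deg(F) = 3; strict inequality happens when F is divisible by Z (lost terms).


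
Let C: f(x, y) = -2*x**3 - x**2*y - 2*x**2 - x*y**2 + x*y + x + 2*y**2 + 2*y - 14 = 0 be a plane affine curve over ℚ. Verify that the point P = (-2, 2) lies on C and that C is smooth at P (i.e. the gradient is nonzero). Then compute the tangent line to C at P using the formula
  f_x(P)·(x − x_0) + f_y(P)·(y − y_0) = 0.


Tangent line at P: -9*x + 12*y - 42 = 0.

Step 1: f(-2, 2) = 0, so P lies on C.
Step 2: partial derivatives
  f_x(x, y) = -6*x**2 - 2*x*y - 4*x - y**2 + y + 1, f_y(x, y) = -x**2 - 2*x*y + x + 4*y + 2.
  f_x(P) = -9, f_y(P) = 12 (gradient nonzero, so P is smooth).
Step 3: tangent line at P: -9·(x − -2) + 12·(y − 2) = 0.
Expanding: -9*x + 12*y - 42 = 0.


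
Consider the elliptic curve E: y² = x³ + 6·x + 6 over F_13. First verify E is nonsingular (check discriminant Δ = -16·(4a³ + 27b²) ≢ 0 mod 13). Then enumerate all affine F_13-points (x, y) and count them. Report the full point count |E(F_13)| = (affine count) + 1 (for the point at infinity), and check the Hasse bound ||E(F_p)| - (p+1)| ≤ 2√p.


Affine points = {(1, 0), (2, 0), (3, 5), (3, 8), (4, 4), (4, 9), (7, 1), (7, 12), (9, 3), (9, 10), (10, 0), (11, 5), (11, 8), (12, 5), (12, 8)}; affine count = 15; |E(F_13)| = 16.

Discriminant check: Δ ∝ 4a³ + 27b² = 4·6³ + 27·6² = 4·216 + 27·36 ≡ 3 (mod 13). Nonzero ⇒ E is nonsingular.
For each x ∈ F_13, compute rhs = x³ + 6·x + 6 mod 13, then count y ∈ F_13 with y² ≡ rhs.
  x = 0: rhs = 6, matching y values: none (0 points).
  x = 1: rhs = 0, matching y values: 0 (1 points).
  x = 2: rhs = 0, matching y values: 0 (1 points).
  x = 3: rhs = 12, matching y values: 5, 8 (2 points).
  x = 4: rhs = 3, matching y values: 4, 9 (2 points).
  x = 5: rhs = 5, matching y values: none (0 points).
  x = 6: rhs = 11, matching y values: none (0 points).
  x = 7: rhs = 1, matching y values: 1, 12 (2 points).
  x = 8: rhs = 7, matching y values: none (0 points).
  x = 9: rhs = 9, matching y values: 3, 10 (2 points).
  x = 10: rhs = 0, matching y values: 0 (1 points).
  x = 11: rhs = 12, matching y values: 5, 8 (2 points).
  x = 12: rhs = 12, matching y values: 5, 8 (2 points).
Total affine count: 15.
Full point count |E(F_13)| = 15 + 1 = 16.
Hasse bound: |16 − (13+1)| = |2| = 2 ≤ 2√13 ≈ 7.2111 ✓.


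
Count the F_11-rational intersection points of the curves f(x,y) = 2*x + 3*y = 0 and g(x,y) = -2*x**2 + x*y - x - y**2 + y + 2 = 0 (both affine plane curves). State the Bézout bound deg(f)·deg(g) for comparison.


Common zeros: ∅; count = 0; Bézout bound = 2.

deg(f) = 1, deg(g) = 2, so Bézout bound = 2.
Scan x ∈ F_11. For each x, list the y ∈ F_11 with f(x, y) ≡ 0 and those with g(x, y) ≡ 0 (mod 11); the common zeros in that column are the intersection.
  x = 0: f ≡ 0 at y ∈ {0}; g ≡ 0 at y ∈ {2, 10}; common: ∅.
  x = 1: f ≡ 0 at y ∈ {3}; g ≡ 0 at y ∈ {1}; common: ∅.
  x = 2: f ≡ 0 at y ∈ {6}; g ≡ 0 at y ∈ ∅; common: ∅.
  x = 3: f ≡ 0 at y ∈ {9}; g ≡ 0 at y ∈ ∅; common: ∅.
  x = 4: f ≡ 0 at y ∈ {1}; g ≡ 0 at y ∈ ∅; common: ∅.
  x = 5: f ≡ 0 at y ∈ {4}; g ≡ 0 at y ∈ {3}; common: ∅.
  x = 6: f ≡ 0 at y ∈ {7}; g ≡ 0 at y ∈ {2, 5}; common: ∅.
  x = 7: f ≡ 0 at y ∈ {10}; g ≡ 0 at y ∈ {3, 5}; common: ∅.
  x = 8: f ≡ 0 at y ∈ {2}; g ≡ 0 at y ∈ ∅; common: ∅.
  x = 9: f ≡ 0 at y ∈ {5}; g ≡ 0 at y ∈ ∅; common: ∅.
  x = 10: f ≡ 0 at y ∈ {8}; g ≡ 0 at y ∈ {1, 10}; common: ∅.
Collecting: common zeros = ∅, so the count is 0.
Comparison with the Bézout bound: 0 ≤ 2 = deg(f)·deg(g), as expected for curves with no common component (the affine F_11-count falls short of the bound because intersections may lie at infinity, over extension fields, or carry multiplicity).


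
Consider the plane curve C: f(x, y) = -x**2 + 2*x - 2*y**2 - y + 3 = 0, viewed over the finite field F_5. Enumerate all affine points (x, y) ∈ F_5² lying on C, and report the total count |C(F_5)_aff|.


Affine F_5-points: {(0, 1), (2, 1), (3, 0), (3, 2), (4, 0), (4, 2)}; count = 6.

For each of the 25 pairs (x, y) ∈ F_5², evaluate f(x, y) mod 5. Record the zeros.
  x = 0: [0↦3, 1↦0, 2↦3, 3↦2, 4↦2]  zeros at y ∈ {1}
  x = 1: [0↦4, 1↦1, 2↦4, 3↦3, 4↦3]  zeros at y ∈ ∅
  x = 2: [0↦3, 1↦0, 2↦3, 3↦2, 4↦2]  zeros at y ∈ {1}
  x = 3: [0↦0, 1↦2, 2↦0, 3↦4, 4↦4]  zeros at y ∈ {0, 2}
  x = 4: [0↦0, 1↦2, 2↦0, 3↦4, 4↦4]  zeros at y ∈ {0, 2}
Collecting zeros: affine points = {(0, 1), (2, 1), (3, 0), (3, 2), (4, 0), (4, 2)}.
Total count |C(F_5)_aff| = 6.


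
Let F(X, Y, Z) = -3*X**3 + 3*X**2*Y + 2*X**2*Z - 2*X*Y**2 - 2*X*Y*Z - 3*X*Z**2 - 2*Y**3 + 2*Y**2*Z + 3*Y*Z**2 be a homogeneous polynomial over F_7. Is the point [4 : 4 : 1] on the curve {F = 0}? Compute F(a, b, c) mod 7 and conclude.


F(4,4,1) ≡ 0 (mod 7); P is on the curve.

Evaluate F(4, 4, 1) term-by-term (mod 7).
  -3*X**3 ↦ -3·64·1·1 = -192
  3*X**2*Y ↦ 3·16·4·1 = 192
  2*X**2*Z ↦ 2·16·1·1 = 32
  -2*X*Y**2 ↦ -2·4·16·1 = -128
  -2*X*Y*Z ↦ -2·4·4·1 = -32
  -3*X*Z**2 ↦ -3·4·1·1 = -12
  -2*Y**3 ↦ -2·1·64·1 = -128
  2*Y**2*Z ↦ 2·1·16·1 = 32
  3*Y*Z**2 ↦ 3·1·4·1 = 12
Sum: F(4, 4, 1) = (-192) + (192) + (32) + (-128) + (-32) + (-12) + (-128) + (32) + (12) = -224.
Reducing mod 7: -224 ≡ 0 (mod 7).
Since F(a, b, c) ≡ 0 (mod 7), P lies on the curve.


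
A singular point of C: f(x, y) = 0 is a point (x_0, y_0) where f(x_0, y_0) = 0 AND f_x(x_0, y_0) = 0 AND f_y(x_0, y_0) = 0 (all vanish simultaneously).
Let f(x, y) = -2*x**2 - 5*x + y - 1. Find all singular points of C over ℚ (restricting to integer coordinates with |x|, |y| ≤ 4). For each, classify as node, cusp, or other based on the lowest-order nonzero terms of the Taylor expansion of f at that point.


No singular points in the scanned grid; C is smooth there.

Compute partial derivatives:
  f_x = -4*x - 5.
  f_y = 1.
f_y = 1 is a nonzero constant, so f_y never vanishes: no point (x, y) can satisfy f = f_x = f_y = 0. In particular no (x, y) ∈ {−4, ..., 4}² is singular; the curve is smooth.


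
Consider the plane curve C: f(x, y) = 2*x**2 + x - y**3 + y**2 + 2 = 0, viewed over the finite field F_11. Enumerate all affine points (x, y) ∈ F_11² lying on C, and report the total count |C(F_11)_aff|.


Affine F_11-points: {(2, 5), (3, 5), (7, 7), (7, 8), (9, 7), (9, 8)}; count = 6.

For each of the 121 pairs (x, y) ∈ F_11², evaluate f(x, y) mod 11. Record the zeros.
  x = 0: [0↦2, 1↦2, 2↦9, 3↦6, 4↦9, 5↦1, 6↦9, 7↦5, 8↦5, 9↦3, 10↦4]  zeros at y ∈ ∅
  x = 1: [0↦5, 1↦5, 2↦1, 3↦9, 4↦1, 5↦4, 6↦1, 7↦8, 8↦8, 9↦6, 10↦7]  zeros at y ∈ ∅
  x = 2: [0↦1, 1↦1, 2↦8, 3↦5, 4↦8, 5↦0, 6↦8, 7↦4, 8↦4, 9↦2, 10↦3]  zeros at y ∈ {5}
  x = 3: [0↦1, 1↦1, 2↦8, 3↦5, 4↦8, 5↦0, 6↦8, 7↦4, 8↦4, 9↦2, 10↦3]  zeros at y ∈ {5}
  x = 4: [0↦5, 1↦5, 2↦1, 3↦9, 4↦1, 5↦4, 6↦1, 7↦8, 8↦8, 9↦6, 10↦7]  zeros at y ∈ ∅
  x = 5: [0↦2, 1↦2, 2↦9, 3↦6, 4↦9, 5↦1, 6↦9, 7↦5, 8↦5, 9↦3, 10↦4]  zeros at y ∈ ∅
  x = 6: [0↦3, 1↦3, 2↦10, 3↦7, 4↦10, 5↦2, 6↦10, 7↦6, 8↦6, 9↦4, 10↦5]  zeros at y ∈ ∅
  x = 7: [0↦8, 1↦8, 2↦4, 3↦1, 4↦4, 5↦7, 6↦4, 7↦0, 8↦0, 9↦9, 10↦10]  zeros at y ∈ {7, 8}
  x = 8: [0↦6, 1↦6, 2↦2, 3↦10, 4↦2, 5↦5, 6↦2, 7↦9, 8↦9, 9↦7, 10↦8]  zeros at y ∈ ∅
  x = 9: [0↦8, 1↦8, 2↦4, 3↦1, 4↦4, 5↦7, 6↦4, 7↦0, 8↦0, 9↦9, 10↦10]  zeros at y ∈ {7, 8}
  x = 10: [0↦3, 1↦3, 2↦10, 3↦7, 4↦10, 5↦2, 6↦10, 7↦6, 8↦6, 9↦4, 10↦5]  zeros at y ∈ ∅
Collecting zeros: affine points = {(2, 5), (3, 5), (7, 7), (7, 8), (9, 7), (9, 8)}.
Total count |C(F_11)_aff| = 6.


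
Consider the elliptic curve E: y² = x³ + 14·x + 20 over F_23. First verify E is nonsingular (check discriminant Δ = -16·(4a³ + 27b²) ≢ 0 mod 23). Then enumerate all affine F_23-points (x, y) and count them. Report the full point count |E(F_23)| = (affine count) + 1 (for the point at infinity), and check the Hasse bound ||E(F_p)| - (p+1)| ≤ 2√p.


Affine points = {(1, 9), (1, 14), (4, 5), (4, 18), (5, 10), (5, 13), (7, 1), (7, 22), (8, 0), (9, 1), (9, 22), (14, 4), (14, 19), (16, 4), (16, 19), (18, 3), (18, 20)}; affine count = 17; |E(F_23)| = 18.

Discriminant check: Δ ∝ 4a³ + 27b² = 4·14³ + 27·20² = 4·2744 + 27·400 ≡ 18 (mod 23). Nonzero ⇒ E is nonsingular.
For each x ∈ F_23, compute rhs = x³ + 14·x + 20 mod 23, then count y ∈ F_23 with y² ≡ rhs.
  x = 0: rhs = 20, matching y values: none (0 points).
  x = 1: rhs = 12, matching y values: 9, 14 (2 points).
  x = 2: rhs = 10, matching y values: none (0 points).
  x = 3: rhs = 20, matching y values: none (0 points).
  x = 4: rhs = 2, matching y values: 5, 18 (2 points).
  x = 5: rhs = 8, matching y values: 10, 13 (2 points).
  x = 6: rhs = 21, matching y values: none (0 points).
  x = 7: rhs = 1, matching y values: 1, 22 (2 points).
  x = 8: rhs = 0, matching y values: 0 (1 points).
  x = 9: rhs = 1, matching y values: 1, 22 (2 points).
  x = 10: rhs = 10, matching y values: none (0 points).
  x = 11: rhs = 10, matching y values: none (0 points).
  x = 12: rhs = 7, matching y values: none (0 points).
  x = 13: rhs = 7, matching y values: none (0 points).
  x = 14: rhs = 16, matching y values: 4, 19 (2 points).
  x = 15: rhs = 17, matching y values: none (0 points).
  x = 16: rhs = 16, matching y values: 4, 19 (2 points).
  x = 17: rhs = 19, matching y values: none (0 points).
  x = 18: rhs = 9, matching y values: 3, 20 (2 points).
  x = 19: rhs = 15, matching y values: none (0 points).
  x = 20: rhs = 20, matching y values: none (0 points).
  x = 21: rhs = 7, matching y values: none (0 points).
  x = 22: rhs = 5, matching y values: none (0 points).
Total affine count: 17.
Full point count |E(F_23)| = 17 + 1 = 18.
Hasse bound: |18 − (23+1)| = |-6| = 6 ≤ 2√23 ≈ 9.5917 ✓.
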